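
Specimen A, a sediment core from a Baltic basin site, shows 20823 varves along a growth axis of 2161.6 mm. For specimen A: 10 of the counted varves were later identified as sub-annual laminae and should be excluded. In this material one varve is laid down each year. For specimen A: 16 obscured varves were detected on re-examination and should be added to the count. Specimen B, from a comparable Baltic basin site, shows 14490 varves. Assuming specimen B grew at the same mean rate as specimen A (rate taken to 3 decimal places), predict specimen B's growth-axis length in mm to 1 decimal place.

1507.0 mm

Specimen A: correcting the raw count gives 20823 − 10 + 16 = 20829 true varves.
A: Mean rate = 2161.6 mm / 20829 years ≈ 0.104 mm/year.
For B, 0.104 mm/year × 14490 years = 1507.0 mm.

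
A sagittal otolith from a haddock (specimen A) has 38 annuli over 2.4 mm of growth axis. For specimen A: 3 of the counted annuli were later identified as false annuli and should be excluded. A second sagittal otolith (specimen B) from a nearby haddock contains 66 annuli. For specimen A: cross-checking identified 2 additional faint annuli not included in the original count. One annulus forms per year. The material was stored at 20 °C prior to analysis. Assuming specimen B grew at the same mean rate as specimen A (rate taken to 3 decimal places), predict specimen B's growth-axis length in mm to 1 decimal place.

4.3 mm

Specimen A: true annulus count = 38 − 3 + 2 = 37.
A: 2.4 mm over 37 years gives 2.4 / 37 ≈ 0.065 mm per year.
Length of B = 0.065 × 66 = 4.3 mm.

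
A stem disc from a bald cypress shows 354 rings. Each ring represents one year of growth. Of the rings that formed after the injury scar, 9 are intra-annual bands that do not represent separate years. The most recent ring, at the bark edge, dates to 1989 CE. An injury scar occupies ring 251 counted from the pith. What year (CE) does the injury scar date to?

The injury scar sits at ring 251 from the pith, so 354 − 251 = 103 rings formed after it.
Removing the 9 false rings leaves 103 − 9 = 94 true rings beyond the injury scar.
Counting back 94 years from 1989 CE places the injury scar in 1989 − 94 = 1895 CE.

1895 CE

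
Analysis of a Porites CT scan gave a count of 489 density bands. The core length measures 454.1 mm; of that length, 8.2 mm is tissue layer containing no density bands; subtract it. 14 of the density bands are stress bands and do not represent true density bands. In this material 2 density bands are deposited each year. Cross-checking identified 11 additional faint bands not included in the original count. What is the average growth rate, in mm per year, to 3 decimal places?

1.835 mm per year

After corrections the count is 489 − 14 + 11 = 486 density bands.
486 density bands at 2 per year is 486 / 2 = 243 years.
Net length = 454.1 − 8.2 = 445.9 mm.
Mean rate = 445.9 mm / 243 years ≈ 1.835 mm per year.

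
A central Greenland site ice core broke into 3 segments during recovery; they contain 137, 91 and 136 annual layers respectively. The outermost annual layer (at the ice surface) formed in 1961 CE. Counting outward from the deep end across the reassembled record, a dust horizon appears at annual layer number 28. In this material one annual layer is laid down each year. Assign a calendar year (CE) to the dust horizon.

1625 CE

Total annual layers = 137 + 91 + 136 = 364.
The dust horizon sits at annual layer 28 from the deep end, so 364 − 28 = 336 annual layers formed after it.
The annual layer at the ice surface is 1961 CE, so the dust horizon dates to 1961 − 336 = 1625 CE.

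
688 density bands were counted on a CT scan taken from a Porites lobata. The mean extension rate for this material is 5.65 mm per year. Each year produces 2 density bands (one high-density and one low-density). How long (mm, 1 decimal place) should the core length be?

With 2 density bands per year, 688 / 2 = 344 years.
Predicted length = 5.65 mm/year × 344 years = 1943.6 mm.

1943.6 mm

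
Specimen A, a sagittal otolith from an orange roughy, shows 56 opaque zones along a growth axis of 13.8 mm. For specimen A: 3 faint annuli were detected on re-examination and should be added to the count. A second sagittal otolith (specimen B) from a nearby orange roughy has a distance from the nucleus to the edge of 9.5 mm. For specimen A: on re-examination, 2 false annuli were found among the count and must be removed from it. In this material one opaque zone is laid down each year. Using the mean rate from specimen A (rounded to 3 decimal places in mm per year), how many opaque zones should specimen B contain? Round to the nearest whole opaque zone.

Specimen A: after corrections the count is 56 − 2 + 3 = 57 opaque zones.
A: 13.8 mm over 57 years gives 13.8 / 57 ≈ 0.242 mm/year.
B spans 9.5 / 0.242 = 39.26 years ≈ 39 opaque zones.

39 opaque zones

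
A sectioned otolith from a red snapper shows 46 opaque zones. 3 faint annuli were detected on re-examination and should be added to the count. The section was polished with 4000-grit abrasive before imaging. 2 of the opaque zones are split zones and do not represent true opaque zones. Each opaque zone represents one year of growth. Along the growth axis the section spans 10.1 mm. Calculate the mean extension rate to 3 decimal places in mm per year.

Adjusted count: 46 − 2 + 3 = 47 opaque zones.
10.1 mm over 47 years gives 10.1 / 47 ≈ 0.215 mm per year.

0.215 mm per year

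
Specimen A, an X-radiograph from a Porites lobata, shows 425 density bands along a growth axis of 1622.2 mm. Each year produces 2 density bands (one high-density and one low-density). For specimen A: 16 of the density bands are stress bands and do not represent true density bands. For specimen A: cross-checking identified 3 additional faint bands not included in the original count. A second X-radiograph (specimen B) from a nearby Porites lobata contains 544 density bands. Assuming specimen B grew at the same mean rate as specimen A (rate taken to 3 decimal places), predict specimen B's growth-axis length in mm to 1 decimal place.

Specimen A: after corrections the count is 425 − 16 + 3 = 412 density bands.
Specimen A: dividing by 2 density bands per year: 412 / 2 = 206 years.
A: Mean rate = 1622.2 mm / 206 years ≈ 7.875 mm per year.
Specimen B: with 2 density bands per year, 544 / 2 = 272 years. Length of B = 7.875 × 272 = 2142.0 mm.

2142.0 mm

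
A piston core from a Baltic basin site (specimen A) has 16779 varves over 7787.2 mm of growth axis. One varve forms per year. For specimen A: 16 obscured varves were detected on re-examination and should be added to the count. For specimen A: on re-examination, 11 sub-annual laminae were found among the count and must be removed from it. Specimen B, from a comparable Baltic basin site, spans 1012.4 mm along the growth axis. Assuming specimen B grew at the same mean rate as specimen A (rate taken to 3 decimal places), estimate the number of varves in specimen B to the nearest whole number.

2182 varves

Specimen A: adjusted count: 16779 − 11 + 16 = 16784 varves.
A: Extension rate ≈ 7787.2 / 16784 = 0.464 mm/year.
B spans 1012.4 / 0.464 = 2181.90 years ≈ 2182 varves.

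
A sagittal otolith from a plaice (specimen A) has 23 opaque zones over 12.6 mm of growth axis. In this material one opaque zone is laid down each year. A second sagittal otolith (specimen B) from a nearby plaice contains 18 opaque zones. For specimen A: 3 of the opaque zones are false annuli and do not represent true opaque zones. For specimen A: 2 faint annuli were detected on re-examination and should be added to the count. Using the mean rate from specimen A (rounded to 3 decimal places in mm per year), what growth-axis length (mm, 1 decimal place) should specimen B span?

10.3 mm

Specimen A: adjusted count: 23 − 3 + 2 = 22 opaque zones.
A: Extension rate ≈ 12.6 / 22 = 0.573 mm/year.
B's length ≈ 0.573 × 18 = 10.3 mm.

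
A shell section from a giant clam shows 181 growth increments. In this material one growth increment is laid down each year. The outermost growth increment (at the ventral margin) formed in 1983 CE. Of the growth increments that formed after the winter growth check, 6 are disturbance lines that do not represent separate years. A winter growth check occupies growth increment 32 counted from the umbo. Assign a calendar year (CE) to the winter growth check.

1840 CE

181 − 32 = 149 growth increments lie beyond the winter growth check toward the ventral margin.
149 − 6 false = 143 true growth increments after the winter growth check.
The growth increment at the ventral margin is 1983 CE, so the winter growth check dates to 1983 − 143 = 1840 CE.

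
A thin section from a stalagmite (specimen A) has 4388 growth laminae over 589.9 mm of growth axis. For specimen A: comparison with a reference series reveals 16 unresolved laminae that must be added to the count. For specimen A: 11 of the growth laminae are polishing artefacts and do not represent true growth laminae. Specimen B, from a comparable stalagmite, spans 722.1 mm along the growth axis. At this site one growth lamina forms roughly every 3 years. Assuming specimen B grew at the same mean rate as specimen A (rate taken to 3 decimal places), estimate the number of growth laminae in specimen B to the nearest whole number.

5349 growth laminae

Specimen A: after corrections the count is 4388 − 11 + 16 = 4393 growth laminae.
Specimen A: at 3 years per growth lamina, 4393 × 3 = 13179 years.
A: Extension rate ≈ 589.9 / 13179 = 0.045 mm/yr.
B spans 722.1 / 0.045 = 16046.67 years; at 3 years per growth lamina that is 16046.67 / 3 ≈ 5349 growth laminae.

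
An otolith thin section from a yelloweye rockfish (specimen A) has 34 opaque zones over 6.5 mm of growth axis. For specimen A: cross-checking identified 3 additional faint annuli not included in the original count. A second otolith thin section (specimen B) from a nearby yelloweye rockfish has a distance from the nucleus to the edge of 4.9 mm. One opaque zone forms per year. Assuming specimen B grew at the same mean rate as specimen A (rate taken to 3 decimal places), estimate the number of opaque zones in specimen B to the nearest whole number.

Specimen A: after corrections the count is 34 + 3 = 37 opaque zones.
A: Mean rate = 6.5 mm / 37 years ≈ 0.176 mm/yr.
B spans 4.9 / 0.176 = 27.84 years ≈ 28 opaque zones.

28 opaque zones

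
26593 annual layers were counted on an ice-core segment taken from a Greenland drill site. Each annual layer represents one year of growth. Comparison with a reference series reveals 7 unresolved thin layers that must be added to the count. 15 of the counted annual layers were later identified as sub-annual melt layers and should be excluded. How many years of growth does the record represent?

26585 years

Correcting the raw count gives 26593 − 15 + 7 = 26585 true annual layers.
One annual layer per year makes the duration 26585 years.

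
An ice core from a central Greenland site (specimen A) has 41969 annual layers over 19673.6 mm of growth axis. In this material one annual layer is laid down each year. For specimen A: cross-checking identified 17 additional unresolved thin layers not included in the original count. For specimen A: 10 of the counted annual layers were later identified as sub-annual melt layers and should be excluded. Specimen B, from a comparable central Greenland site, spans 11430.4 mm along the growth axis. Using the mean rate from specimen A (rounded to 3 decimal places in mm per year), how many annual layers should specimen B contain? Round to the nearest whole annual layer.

24372 annual layers

Specimen A: correcting the raw count gives 41969 − 10 + 17 = 41976 true annual layers.
A: Extension rate ≈ 19673.6 / 41976 = 0.469 mm per year.
B spans 11430.4 / 0.469 = 24371.86 years ≈ 24372 annual layers.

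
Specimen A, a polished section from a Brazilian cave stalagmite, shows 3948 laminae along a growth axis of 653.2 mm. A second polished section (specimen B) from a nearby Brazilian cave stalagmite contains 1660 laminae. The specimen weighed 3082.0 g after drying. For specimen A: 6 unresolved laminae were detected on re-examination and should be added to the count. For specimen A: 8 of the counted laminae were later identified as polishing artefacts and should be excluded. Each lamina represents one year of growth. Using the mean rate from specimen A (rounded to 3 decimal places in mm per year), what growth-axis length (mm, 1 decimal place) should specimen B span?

Specimen A: true lamina count = 3948 − 8 + 6 = 3946.
A: Mean rate = 653.2 mm / 3946 years ≈ 0.166 mm/yr.
Length of B = 0.166 × 1660 = 275.6 mm.

275.6 mm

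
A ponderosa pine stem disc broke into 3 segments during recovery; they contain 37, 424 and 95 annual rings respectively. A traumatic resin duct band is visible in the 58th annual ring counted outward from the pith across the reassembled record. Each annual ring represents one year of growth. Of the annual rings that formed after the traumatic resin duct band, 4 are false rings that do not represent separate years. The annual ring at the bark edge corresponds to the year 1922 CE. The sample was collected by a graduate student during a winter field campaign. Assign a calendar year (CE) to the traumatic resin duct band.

Total annual rings = 37 + 424 + 95 = 556.
Between annual ring 58 and the bark edge there are 556 − 58 = 498 annual rings.
498 − 4 false = 494 true annual rings after the traumatic resin duct band.
Counting back 494 years from 1922 CE places the traumatic resin duct band in 1922 − 494 = 1428 CE.

1428 CE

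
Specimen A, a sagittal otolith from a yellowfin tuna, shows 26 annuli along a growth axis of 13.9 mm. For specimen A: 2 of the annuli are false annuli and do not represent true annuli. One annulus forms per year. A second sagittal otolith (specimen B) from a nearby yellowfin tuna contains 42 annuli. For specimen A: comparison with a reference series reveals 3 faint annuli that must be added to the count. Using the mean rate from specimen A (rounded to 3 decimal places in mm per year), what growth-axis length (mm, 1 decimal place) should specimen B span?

Specimen A: adjusted count: 26 − 2 + 3 = 27 annuli.
A: 13.9 mm over 27 years gives 13.9 / 27 ≈ 0.515 mm per year.
For B, 0.515 mm/year × 42 years = 21.6 mm.

21.6 mm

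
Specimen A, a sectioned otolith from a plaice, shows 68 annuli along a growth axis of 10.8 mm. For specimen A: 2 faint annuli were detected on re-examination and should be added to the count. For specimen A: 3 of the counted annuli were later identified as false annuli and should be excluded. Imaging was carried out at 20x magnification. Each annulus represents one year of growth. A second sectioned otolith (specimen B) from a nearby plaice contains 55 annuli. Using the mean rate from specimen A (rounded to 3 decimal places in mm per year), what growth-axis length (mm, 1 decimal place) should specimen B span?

8.9 mm

Specimen A: adjusted count: 68 − 3 + 2 = 67 annuli.
A: Mean rate = 10.8 mm / 67 years ≈ 0.161 mm/year.
B's length ≈ 0.161 × 55 = 8.9 mm.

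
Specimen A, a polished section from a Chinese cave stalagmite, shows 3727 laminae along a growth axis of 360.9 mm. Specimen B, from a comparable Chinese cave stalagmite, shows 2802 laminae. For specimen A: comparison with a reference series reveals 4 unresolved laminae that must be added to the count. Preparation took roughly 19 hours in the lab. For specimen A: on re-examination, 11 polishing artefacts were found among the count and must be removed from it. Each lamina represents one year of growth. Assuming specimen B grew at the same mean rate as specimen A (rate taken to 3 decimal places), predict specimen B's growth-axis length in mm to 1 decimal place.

Specimen A: true lamina count = 3727 − 11 + 4 = 3720.
A: Mean rate = 360.9 mm / 3720 years ≈ 0.097 mm per year.
Length of B = 0.097 × 2802 = 271.8 mm.

271.8 mm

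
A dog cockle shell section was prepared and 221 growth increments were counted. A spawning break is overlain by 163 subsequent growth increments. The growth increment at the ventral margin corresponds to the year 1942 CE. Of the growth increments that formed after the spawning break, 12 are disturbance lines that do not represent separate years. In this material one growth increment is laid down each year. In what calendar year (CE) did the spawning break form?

1791 CE

163 growth increments post-date the spawning break.
Removing the 12 false growth increments leaves 163 − 12 = 151 true growth increments beyond the spawning break.
1942 − 151 = 1791 CE.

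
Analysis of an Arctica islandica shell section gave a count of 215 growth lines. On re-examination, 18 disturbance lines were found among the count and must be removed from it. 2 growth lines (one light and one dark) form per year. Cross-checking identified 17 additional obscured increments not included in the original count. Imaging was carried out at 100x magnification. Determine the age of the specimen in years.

107 yr

After corrections the count is 215 − 18 + 17 = 214 growth lines.
214 growth lines at 2 per year is 214 / 2 = 107 years.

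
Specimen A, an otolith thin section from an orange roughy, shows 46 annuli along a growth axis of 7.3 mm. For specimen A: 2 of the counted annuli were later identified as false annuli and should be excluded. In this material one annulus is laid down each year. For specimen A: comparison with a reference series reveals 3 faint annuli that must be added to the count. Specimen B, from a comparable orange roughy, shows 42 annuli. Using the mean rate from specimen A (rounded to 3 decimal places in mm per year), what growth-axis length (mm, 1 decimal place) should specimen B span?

6.5 mm

Specimen A: adjusted count: 46 − 2 + 3 = 47 annuli.
A: Extension rate ≈ 7.3 / 47 = 0.155 mm/year.
Length of B = 0.155 × 42 = 6.5 mm.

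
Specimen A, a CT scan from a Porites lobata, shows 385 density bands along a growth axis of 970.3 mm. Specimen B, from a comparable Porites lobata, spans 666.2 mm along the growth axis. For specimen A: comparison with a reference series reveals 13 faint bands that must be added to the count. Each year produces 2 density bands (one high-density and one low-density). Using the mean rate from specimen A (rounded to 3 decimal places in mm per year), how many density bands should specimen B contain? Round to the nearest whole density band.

273 density bands

Specimen A: after corrections the count is 385 + 13 = 398 density bands.
Specimen A: 398 density bands at 2 per year is 398 / 2 = 199 years.
A: Mean rate = 970.3 mm / 199 years ≈ 4.876 mm per year.
B spans 666.2 / 4.876 = 136.63 years; at 2 density bands per year that is 136.63 × 2 ≈ 273 density bands.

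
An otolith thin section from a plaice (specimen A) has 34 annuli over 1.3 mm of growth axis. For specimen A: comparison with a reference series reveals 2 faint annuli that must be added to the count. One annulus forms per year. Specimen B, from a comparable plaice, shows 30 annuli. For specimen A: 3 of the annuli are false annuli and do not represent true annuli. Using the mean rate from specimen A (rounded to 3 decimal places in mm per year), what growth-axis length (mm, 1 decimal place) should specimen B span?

1.2 mm

Specimen A: adjusted count: 34 − 3 + 2 = 33 annuli.
A: Extension rate ≈ 1.3 / 33 = 0.039 mm/year.
For B, 0.039 mm/year × 30 years = 1.2 mm.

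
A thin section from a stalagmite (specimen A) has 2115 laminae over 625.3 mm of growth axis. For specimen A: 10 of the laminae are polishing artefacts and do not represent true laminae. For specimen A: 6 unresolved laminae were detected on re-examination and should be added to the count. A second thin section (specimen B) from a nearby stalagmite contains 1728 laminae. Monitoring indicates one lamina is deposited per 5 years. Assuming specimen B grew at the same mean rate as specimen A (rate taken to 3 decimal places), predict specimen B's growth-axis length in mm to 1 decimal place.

509.8 mm

Specimen A: after corrections the count is 2115 − 10 + 6 = 2111 laminae.
Specimen A: at 5 years per lamina, 2111 × 5 = 10555 years.
A: 625.3 mm over 10555 years gives 625.3 / 10555 ≈ 0.059 mm/year.
Specimen B: 1728 laminae at 5 years each span 1728 × 5 = 8640 years. B's length ≈ 0.059 × 8640 = 509.8 mm.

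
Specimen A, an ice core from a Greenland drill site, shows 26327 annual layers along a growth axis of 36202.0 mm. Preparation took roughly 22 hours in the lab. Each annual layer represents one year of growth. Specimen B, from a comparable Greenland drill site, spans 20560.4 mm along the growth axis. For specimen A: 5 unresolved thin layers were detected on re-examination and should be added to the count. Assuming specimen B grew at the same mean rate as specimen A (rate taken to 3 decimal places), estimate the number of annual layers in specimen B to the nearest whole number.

Specimen A: adjusted count: 26327 + 5 = 26332 annual layers.
A: Extension rate ≈ 36202.0 / 26332 = 1.375 mm per year.
B spans 20560.4 / 1.375 = 14953.02 years ≈ 14953 annual layers.

14953 annual layers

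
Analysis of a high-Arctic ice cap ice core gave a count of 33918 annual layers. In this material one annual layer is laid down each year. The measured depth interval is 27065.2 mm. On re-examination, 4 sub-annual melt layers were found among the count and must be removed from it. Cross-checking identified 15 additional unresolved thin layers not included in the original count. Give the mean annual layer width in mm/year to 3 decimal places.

After corrections the count is 33918 − 4 + 15 = 33929 annual layers.
Extension rate ≈ 27065.2 / 33929 = 0.798 mm/year.

0.798 mm/year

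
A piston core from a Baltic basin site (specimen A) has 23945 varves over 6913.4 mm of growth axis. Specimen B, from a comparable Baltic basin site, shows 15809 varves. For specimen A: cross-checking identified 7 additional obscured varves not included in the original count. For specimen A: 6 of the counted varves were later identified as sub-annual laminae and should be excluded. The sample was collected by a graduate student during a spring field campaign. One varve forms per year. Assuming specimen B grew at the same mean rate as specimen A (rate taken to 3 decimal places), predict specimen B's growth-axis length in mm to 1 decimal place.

Specimen A: after corrections the count is 23945 − 6 + 7 = 23946 varves.
A: Extension rate ≈ 6913.4 / 23946 = 0.289 mm/yr.
For B, 0.289 mm/year × 15809 years = 4568.8 mm.

4568.8 mm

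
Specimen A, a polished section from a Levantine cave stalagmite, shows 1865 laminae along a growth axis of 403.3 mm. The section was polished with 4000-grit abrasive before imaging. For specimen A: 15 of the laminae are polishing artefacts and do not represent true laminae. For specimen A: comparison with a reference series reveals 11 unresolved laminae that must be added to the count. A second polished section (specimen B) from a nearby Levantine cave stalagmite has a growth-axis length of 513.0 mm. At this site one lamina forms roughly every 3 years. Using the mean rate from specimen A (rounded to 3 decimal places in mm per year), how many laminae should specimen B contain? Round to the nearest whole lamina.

2375 laminae

Specimen A: adjusted count: 1865 − 15 + 11 = 1861 laminae.
Specimen A: multiplying by 3 years per lamina: 1861 × 3 = 5583 years.
A: Extension rate ≈ 403.3 / 5583 = 0.072 mm per year.
B spans 513.0 / 0.072 = 7125.00 years; at 3 years per lamina that is 7125.00 / 3 ≈ 2375 laminae.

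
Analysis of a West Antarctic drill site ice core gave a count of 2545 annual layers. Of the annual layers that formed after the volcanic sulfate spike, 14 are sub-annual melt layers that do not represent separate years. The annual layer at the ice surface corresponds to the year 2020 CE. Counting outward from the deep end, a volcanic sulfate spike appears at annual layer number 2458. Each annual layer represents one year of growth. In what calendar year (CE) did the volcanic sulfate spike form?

1947 CE

2545 − 2458 = 87 annual layers lie beyond the volcanic sulfate spike toward the ice surface.
Removing the 14 false annual layers leaves 87 − 14 = 73 true annual layers beyond the volcanic sulfate spike.
2020 − 73 = 1947 CE.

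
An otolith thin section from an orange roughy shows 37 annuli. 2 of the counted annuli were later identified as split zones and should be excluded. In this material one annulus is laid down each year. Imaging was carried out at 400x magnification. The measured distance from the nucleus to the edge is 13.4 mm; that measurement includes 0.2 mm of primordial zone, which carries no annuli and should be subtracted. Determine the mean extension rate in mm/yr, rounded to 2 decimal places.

After corrections the count is 37 − 2 = 35 annuli.
The growth record spans 13.4 − 0.2 = 13.2 mm.
Extension rate ≈ 13.2 / 35 = 0.38 mm/yr.

0.38 mm/yr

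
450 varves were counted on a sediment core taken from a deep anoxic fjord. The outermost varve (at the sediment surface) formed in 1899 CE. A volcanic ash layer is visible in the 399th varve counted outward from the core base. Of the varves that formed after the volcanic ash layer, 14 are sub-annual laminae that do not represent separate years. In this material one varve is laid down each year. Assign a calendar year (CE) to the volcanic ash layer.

1862 CE

Between varve 399 and the sediment surface there are 450 − 399 = 51 varves.
51 − 14 false = 37 true varves after the volcanic ash layer.
1899 − 37 = 1862 CE.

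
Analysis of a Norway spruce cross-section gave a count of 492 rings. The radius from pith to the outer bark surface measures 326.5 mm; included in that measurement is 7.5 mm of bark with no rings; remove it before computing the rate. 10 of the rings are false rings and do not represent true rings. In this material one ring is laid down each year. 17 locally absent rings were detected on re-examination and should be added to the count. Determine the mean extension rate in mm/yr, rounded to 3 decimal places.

0.639 mm/yr

After corrections the count is 492 − 10 + 17 = 499 rings.
Removing the 7.5 mm offcut leaves 326.5 − 7.5 = 319.0 mm.
Extension rate ≈ 319.0 / 499 = 0.639 mm/yr.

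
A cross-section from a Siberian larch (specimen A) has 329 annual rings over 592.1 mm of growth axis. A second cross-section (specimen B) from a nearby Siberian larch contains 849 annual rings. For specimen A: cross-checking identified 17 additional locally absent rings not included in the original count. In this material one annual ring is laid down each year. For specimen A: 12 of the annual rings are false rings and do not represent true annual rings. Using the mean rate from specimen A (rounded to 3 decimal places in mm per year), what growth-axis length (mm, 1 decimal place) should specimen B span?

Specimen A: adjusted count: 329 − 12 + 17 = 334 annual rings.
A: 592.1 mm over 334 years gives 592.1 / 334 ≈ 1.773 mm/yr.
Length of B = 1.773 × 849 = 1505.3 mm.

1505.3 mm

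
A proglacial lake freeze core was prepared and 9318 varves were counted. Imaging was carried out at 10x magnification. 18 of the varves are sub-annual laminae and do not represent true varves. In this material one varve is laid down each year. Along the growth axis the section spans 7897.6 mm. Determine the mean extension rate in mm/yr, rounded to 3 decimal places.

0.849 mm/yr

Adjusted count: 9318 − 18 = 9300 varves.
Mean rate = 7897.6 mm / 9300 years ≈ 0.849 mm/yr.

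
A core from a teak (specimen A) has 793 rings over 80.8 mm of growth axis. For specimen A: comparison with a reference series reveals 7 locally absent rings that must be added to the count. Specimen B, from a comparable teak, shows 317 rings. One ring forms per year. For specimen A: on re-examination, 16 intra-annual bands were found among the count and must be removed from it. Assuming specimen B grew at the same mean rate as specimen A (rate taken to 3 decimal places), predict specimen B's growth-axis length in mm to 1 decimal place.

32.7 mm

Specimen A: true ring count = 793 − 16 + 7 = 784.
A: Extension rate ≈ 80.8 / 784 = 0.103 mm per year.
Length of B = 0.103 × 317 = 32.7 mm.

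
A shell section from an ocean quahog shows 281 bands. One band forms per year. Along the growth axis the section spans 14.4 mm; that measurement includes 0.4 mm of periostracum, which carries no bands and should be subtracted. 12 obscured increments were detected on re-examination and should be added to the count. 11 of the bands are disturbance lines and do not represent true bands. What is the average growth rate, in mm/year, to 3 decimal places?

After corrections the count is 281 − 11 + 12 = 282 bands.
Net length = 14.4 − 0.4 = 14.0 mm.
Mean rate = 14.0 mm / 282 years ≈ 0.050 mm/year.

0.050 mm/year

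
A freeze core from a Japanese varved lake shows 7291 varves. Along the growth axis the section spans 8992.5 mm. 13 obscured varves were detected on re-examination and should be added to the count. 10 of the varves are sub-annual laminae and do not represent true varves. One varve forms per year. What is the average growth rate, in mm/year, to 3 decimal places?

1.233 mm/year

True varve count = 7291 − 10 + 13 = 7294.
Extension rate ≈ 8992.5 / 7294 = 1.233 mm/year.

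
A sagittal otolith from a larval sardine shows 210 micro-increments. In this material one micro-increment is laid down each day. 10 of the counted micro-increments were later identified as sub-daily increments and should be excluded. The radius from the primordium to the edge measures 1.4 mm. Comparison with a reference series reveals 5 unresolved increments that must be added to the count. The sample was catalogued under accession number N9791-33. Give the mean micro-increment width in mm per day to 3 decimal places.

Correcting the raw count gives 210 − 10 + 5 = 205 true micro-increments.
Mean rate = 1.4 mm / 205 days ≈ 0.007 mm per day.

0.007 mm per day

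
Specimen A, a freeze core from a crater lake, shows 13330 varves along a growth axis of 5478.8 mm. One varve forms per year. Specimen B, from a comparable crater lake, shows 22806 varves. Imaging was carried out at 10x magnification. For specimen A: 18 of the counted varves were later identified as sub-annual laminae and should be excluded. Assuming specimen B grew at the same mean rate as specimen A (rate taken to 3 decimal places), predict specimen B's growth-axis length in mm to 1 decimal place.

9396.1 mm

Specimen A: after corrections the count is 13330 − 18 = 13312 varves.
A: Extension rate ≈ 5478.8 / 13312 = 0.412 mm/year.
Length of B = 0.412 × 22806 = 9396.1 mm.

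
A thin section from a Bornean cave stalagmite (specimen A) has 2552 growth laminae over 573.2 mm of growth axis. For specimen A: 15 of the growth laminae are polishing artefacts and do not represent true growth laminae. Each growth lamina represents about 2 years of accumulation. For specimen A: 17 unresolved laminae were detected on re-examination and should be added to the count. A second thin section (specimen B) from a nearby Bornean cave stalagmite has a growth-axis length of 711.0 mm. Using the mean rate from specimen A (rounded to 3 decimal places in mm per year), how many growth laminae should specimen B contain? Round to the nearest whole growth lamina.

Specimen A: correcting the raw count gives 2552 − 15 + 17 = 2554 true growth laminae.
Specimen A: 2554 growth laminae at 2 years each span 2554 × 2 = 5108 years.
A: 573.2 mm over 5108 years gives 573.2 / 5108 ≈ 0.112 mm/year.
Specimen B: 711.0 mm / 0.112 mm per year = 6348.21 years; at 2 years per growth lamina that is 6348.21 / 2 ≈ 3174 growth laminae.

3174 growth laminae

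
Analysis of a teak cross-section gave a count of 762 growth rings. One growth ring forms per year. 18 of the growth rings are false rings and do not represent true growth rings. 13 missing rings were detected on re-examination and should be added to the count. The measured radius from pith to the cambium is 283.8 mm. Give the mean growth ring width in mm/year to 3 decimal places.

After corrections the count is 762 − 18 + 13 = 757 growth rings.
Mean rate = 283.8 mm / 757 years ≈ 0.375 mm/year.

0.375 mm/year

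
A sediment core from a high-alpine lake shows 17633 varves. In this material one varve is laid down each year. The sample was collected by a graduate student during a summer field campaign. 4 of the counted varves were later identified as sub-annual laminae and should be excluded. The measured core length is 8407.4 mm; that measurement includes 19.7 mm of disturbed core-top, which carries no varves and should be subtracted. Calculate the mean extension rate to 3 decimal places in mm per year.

0.476 mm per year

Adjusted count: 17633 − 4 = 17629 varves.
Net length = 8407.4 − 19.7 = 8387.7 mm.
8387.7 mm over 17629 years gives 8387.7 / 17629 ≈ 0.476 mm per year.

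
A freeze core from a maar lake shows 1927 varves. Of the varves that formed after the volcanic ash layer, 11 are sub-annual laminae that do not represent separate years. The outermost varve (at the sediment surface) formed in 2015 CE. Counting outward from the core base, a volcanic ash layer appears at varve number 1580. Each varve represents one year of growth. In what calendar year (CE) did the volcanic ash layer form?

1679 CE

The volcanic ash layer sits at varve 1580 from the core base, so 1927 − 1580 = 347 varves formed after it.
Removing the 11 false varves leaves 347 − 11 = 336 true varves beyond the volcanic ash layer.
The varve at the sediment surface is 2015 CE, so the volcanic ash layer dates to 2015 − 336 = 1679 CE.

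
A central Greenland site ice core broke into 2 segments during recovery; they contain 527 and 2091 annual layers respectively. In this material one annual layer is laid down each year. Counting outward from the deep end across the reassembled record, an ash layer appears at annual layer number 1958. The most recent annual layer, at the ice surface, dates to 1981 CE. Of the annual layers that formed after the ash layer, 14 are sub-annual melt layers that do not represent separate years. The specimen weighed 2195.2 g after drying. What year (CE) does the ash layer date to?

1335 CE

Total annual layers = 527 + 2091 = 2618.
2618 − 1958 = 660 annual layers lie beyond the ash layer toward the ice surface.
660 − 14 false = 646 true annual layers after the ash layer.
The annual layer at the ice surface is 1981 CE, so the ash layer dates to 1981 − 646 = 1335 CE.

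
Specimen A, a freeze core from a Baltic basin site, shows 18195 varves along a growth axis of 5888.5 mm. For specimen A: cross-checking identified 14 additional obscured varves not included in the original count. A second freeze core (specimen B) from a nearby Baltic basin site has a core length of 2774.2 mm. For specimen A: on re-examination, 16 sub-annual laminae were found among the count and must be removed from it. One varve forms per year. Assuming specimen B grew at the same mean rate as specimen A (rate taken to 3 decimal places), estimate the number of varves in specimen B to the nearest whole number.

Specimen A: true varve count = 18195 − 16 + 14 = 18193.
A: 5888.5 mm over 18193 years gives 5888.5 / 18193 ≈ 0.324 mm per year.
B spans 2774.2 / 0.324 = 8562.35 years ≈ 8562 varves.

8562 varves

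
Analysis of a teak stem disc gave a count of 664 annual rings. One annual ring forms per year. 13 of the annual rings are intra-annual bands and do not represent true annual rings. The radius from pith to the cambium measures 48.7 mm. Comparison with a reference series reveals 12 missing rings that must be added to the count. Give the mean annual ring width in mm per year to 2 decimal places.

0.07 mm per year

After corrections the count is 664 − 13 + 12 = 663 annual rings.
48.7 mm over 663 years gives 48.7 / 663 ≈ 0.07 mm per year.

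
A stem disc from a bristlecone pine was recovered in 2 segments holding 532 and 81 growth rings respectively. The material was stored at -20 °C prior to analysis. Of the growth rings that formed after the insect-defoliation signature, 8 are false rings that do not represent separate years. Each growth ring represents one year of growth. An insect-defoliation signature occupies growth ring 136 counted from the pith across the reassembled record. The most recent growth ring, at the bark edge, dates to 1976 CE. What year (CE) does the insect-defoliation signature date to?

Total growth rings = 532 + 81 = 613.
The insect-defoliation signature sits at growth ring 136 from the pith, so 613 − 136 = 477 growth rings formed after it.
477 − 8 false = 469 true growth rings after the insect-defoliation signature.
1976 − 469 = 1507 CE.

1507 CE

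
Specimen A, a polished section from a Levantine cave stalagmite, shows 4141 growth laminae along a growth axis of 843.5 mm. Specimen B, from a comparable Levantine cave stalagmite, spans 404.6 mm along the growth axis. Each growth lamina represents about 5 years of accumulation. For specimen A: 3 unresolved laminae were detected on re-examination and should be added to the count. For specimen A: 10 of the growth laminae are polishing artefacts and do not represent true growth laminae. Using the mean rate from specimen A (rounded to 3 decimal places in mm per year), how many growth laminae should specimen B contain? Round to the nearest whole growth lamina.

1974 growth laminae

Specimen A: true growth lamina count = 4141 − 10 + 3 = 4134.
Specimen A: at 5 years per growth lamina, 4134 × 5 = 20670 years.
A: 843.5 mm over 20670 years gives 843.5 / 20670 ≈ 0.041 mm/yr.
For B, 404.6 / 0.041 = 9868.29 years; at 5 years per growth lamina that is 9868.29 / 5 ≈ 1974 growth laminae.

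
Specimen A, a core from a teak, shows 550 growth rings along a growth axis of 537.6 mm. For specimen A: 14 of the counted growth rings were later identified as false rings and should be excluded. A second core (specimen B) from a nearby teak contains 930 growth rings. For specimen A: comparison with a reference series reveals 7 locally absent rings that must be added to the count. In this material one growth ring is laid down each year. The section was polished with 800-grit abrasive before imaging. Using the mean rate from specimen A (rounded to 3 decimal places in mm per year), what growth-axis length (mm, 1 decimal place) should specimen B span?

920.7 mm

Specimen A: correcting the raw count gives 550 − 14 + 7 = 543 true growth rings.
A: 537.6 mm over 543 years gives 537.6 / 543 ≈ 0.990 mm per year.
For B, 0.990 mm/year × 930 years = 920.7 mm.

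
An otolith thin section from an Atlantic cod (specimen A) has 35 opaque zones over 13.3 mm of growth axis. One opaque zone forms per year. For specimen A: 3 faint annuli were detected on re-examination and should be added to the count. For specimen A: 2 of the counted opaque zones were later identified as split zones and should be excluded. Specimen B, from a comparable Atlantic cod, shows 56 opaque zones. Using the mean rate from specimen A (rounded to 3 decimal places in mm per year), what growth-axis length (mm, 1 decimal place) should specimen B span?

20.7 mm

Specimen A: correcting the raw count gives 35 − 2 + 3 = 36 true opaque zones.
A: Extension rate ≈ 13.3 / 36 = 0.369 mm/yr.
For B, 0.369 mm/year × 56 years = 20.7 mm.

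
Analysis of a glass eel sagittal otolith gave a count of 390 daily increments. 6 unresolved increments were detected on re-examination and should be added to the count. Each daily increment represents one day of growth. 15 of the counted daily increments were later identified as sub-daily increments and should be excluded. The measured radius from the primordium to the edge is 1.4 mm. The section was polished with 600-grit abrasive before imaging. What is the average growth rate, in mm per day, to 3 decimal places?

True daily increment count = 390 − 15 + 6 = 381.
Mean rate = 1.4 mm / 381 days ≈ 0.004 mm per day.

0.004 mm per day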